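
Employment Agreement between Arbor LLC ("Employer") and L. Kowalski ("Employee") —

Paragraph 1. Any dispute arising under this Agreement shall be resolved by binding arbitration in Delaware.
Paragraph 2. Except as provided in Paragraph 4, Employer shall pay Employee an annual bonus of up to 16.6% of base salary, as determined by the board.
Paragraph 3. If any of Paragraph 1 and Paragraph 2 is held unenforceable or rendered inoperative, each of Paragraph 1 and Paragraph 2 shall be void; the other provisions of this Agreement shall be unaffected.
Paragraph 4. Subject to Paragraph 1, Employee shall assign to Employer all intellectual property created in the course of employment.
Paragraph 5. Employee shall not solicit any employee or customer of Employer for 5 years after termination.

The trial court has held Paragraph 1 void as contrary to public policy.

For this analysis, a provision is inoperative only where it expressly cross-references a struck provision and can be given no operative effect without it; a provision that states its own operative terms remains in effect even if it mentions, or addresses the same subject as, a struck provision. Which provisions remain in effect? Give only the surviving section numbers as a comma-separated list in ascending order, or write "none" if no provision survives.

Paragraph 1 is struck. Although Paragraph 4 refers to Paragraph 1, its operative terms do not depend on Paragraph 1, so it remains in effect. Nothing else in the Agreement is defined by reference to Paragraph 1. Paragraph 3 declares Paragraph 1 and Paragraph 2 mutually dependent; since one of them has fallen, all of them are of no effect. That brings down Paragraph 2 as well. The remainder continues in force under Paragraph 3. Paragraph 3, Paragraph 4, and Paragraph 5 remain in effect.

3, 4, 5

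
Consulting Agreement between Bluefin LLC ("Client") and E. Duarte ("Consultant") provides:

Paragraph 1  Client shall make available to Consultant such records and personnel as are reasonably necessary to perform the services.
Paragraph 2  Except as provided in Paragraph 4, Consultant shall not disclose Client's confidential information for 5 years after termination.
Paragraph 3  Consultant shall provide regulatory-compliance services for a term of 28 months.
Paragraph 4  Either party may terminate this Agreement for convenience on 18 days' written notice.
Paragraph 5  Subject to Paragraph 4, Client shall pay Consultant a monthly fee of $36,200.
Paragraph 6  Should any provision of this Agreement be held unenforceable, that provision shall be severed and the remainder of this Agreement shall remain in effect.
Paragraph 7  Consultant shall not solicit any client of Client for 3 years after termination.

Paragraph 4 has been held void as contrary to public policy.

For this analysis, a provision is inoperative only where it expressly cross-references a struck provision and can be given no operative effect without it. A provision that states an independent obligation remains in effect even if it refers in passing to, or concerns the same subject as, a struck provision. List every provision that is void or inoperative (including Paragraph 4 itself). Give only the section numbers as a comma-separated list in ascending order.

4

Paragraph 4 is struck. Although Paragraph 5 refers to Paragraph 4, its operative terms do not depend on Paragraph 4, so it remains in effect. Paragraph 2 mentions Paragraph 4 but its own obligation stands independently of Paragraph 4, so Paragraph 2 is not affected. No other provision's operative terms depend on Paragraph 4. Under the severability clause in Paragraph 6, the remaining provisions continue in force. That leaves Paragraph 1, Paragraph 2, Paragraph 3, Paragraph 5, Paragraph 6, and Paragraph 7 in effect.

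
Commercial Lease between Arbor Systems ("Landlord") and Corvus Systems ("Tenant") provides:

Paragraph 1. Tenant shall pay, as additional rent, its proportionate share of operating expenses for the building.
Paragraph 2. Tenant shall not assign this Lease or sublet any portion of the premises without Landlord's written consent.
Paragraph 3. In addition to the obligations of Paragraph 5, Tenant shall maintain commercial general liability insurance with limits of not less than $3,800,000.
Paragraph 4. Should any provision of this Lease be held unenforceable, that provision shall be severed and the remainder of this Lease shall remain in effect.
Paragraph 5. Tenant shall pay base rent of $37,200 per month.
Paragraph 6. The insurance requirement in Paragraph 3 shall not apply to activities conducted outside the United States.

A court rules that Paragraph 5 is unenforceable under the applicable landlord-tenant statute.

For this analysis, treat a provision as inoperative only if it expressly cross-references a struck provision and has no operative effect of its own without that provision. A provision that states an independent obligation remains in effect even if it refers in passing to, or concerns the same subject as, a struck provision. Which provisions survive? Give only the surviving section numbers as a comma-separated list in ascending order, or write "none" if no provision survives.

Paragraph 5 is struck. Although Paragraph 3 refers to Paragraph 5, its operative terms do not depend on Paragraph 5, so it remains in effect. No other provision's operative terms depend on Paragraph 5. Paragraph 4 is a severability clause and preserves every provision that can still be given independent effect. That leaves Paragraph 1, Paragraph 2, Paragraph 3, Paragraph 4, and Paragraph 6 in effect.

1, 2, 3, 4, 6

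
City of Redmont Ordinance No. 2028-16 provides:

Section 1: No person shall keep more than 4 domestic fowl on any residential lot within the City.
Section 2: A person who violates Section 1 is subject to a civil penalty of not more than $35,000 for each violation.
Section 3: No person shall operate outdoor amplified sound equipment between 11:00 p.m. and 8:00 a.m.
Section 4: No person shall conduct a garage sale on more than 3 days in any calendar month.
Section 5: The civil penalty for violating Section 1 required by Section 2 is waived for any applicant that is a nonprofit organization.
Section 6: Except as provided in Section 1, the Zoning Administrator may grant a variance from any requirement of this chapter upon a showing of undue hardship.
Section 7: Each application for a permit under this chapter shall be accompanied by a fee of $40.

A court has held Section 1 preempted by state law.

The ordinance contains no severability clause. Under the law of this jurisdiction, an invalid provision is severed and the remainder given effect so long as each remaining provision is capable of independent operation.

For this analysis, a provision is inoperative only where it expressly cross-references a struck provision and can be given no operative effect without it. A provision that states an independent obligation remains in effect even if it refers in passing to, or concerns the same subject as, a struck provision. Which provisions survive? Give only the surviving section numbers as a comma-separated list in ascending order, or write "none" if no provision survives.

Section 1 is struck. Section 2 has no operative effect of its own apart from Section 1 and is therefore inoperative. Section 5 has no operative effect of its own apart from Section 2 and is therefore inoperative. Although Section 6 refers to Section 1, its operative terms do not depend on Section 1, so it remains in effect. With no severability clause, the stated default rule severs what cannot stand and enforces each remaining provision that can operate on its own. That leaves Section 3, Section 4, Section 6, and Section 7 in effect.

3, 4, 6, 7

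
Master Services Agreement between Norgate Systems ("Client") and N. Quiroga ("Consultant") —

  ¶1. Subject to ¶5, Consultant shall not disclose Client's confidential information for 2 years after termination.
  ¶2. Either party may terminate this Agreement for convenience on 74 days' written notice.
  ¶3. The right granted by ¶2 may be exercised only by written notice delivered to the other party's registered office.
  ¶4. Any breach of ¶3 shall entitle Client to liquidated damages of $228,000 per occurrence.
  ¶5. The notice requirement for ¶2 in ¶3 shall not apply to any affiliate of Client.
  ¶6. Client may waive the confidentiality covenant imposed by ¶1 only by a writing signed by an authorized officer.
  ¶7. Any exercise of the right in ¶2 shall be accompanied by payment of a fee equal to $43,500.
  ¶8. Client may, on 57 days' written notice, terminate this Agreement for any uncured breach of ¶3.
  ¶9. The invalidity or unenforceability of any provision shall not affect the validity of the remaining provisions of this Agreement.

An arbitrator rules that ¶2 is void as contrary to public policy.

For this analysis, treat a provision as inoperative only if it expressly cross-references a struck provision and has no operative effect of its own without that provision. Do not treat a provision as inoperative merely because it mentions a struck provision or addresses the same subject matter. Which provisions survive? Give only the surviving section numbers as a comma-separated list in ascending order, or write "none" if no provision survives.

1, 6, 9

¶2 is struck. The only function of ¶3 is the notice requirement for ¶2, so it cannot stand once ¶2 is removed. ¶7 merely fixes the exercise fee for ¶2; with ¶2 gone it has nothing to operate on and falls away. ¶4 operates only by reference to ¶3, so it falls with ¶3. The whole of ¶5 is the carve-out from the notice requirement for ¶2, defined by reference to ¶3, so ¶5 cannot stand once ¶3 is removed. ¶8 operates only by reference to ¶3, so it falls with ¶3. Although ¶1 refers to ¶5, its operative terms do not depend on ¶5, so it remains in effect. ¶9 is a severability clause and preserves every provision that can still be given independent effect. That leaves ¶1, ¶6, and ¶9 in effect.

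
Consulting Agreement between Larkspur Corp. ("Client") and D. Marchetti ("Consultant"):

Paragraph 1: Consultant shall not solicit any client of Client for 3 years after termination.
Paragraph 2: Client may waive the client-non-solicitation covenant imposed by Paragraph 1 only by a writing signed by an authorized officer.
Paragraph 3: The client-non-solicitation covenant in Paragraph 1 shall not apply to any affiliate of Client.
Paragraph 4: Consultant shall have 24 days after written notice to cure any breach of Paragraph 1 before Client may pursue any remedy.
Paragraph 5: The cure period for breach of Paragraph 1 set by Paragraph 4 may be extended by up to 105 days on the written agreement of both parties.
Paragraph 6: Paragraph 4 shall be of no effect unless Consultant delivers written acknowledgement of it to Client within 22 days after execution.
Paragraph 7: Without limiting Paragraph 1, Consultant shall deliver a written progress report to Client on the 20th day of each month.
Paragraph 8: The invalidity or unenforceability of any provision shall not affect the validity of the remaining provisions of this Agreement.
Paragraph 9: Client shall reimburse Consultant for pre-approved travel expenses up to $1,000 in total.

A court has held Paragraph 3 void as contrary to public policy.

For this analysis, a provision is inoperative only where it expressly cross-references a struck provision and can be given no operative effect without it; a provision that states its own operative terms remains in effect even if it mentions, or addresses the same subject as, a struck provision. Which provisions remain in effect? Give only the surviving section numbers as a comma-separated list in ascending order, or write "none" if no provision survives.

1, 2, 4, 5, 6, 7, 8, 9

Paragraph 3 is struck. Nothing else in the Agreement is defined by reference to Paragraph 3. Paragraph 8 is a severability clause and preserves every provision that can still be given independent effect. That leaves Paragraph 1, Paragraph 2, Paragraph 4, Paragraph 5, Paragraph 6, Paragraph 7, Paragraph 8, and Paragraph 9 in effect.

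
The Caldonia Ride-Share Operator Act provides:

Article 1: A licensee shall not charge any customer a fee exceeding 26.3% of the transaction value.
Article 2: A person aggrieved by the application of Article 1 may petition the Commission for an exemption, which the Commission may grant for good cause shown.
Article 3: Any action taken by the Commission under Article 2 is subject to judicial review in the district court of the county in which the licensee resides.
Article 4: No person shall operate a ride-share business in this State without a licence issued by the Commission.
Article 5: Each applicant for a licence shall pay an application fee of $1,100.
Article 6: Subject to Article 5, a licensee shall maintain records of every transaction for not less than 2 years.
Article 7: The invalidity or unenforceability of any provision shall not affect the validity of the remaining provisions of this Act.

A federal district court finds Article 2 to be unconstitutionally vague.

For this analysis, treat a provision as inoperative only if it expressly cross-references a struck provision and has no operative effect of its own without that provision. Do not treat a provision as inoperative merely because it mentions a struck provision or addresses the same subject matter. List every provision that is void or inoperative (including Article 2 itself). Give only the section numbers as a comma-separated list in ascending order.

2, 3

Article 2 is struck. Article 3 merely fixes the judicial-review right for Article 2; with Article 2 gone it has nothing to operate on and falls away. Article 7 is a severability clause and preserves every provision that can still be given independent effect. The provisions still in force are Article 1, Article 4, Article 5, Article 6, and Article 7.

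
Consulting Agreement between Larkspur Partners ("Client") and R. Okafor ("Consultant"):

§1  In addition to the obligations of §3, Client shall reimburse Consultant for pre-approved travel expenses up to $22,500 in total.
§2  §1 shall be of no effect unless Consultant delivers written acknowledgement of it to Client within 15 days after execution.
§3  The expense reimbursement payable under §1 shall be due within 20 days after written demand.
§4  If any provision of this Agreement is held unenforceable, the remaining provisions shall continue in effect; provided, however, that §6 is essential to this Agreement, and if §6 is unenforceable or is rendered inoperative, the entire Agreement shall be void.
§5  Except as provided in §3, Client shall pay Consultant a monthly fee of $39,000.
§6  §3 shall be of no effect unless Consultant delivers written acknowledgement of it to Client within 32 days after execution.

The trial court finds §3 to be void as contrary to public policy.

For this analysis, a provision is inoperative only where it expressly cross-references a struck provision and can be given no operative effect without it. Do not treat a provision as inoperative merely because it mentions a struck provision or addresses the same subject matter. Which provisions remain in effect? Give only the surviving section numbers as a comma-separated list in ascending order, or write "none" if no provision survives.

§3 is struck. §6 merely fixes the acknowledgement condition for §3; with §3 gone it has nothing to operate on and falls away. §4 makes §6 an essential term, and §6 has been rendered inoperative by the cascade; under §4, the entire Agreement is therefore void. No provision of the Agreement survives.

none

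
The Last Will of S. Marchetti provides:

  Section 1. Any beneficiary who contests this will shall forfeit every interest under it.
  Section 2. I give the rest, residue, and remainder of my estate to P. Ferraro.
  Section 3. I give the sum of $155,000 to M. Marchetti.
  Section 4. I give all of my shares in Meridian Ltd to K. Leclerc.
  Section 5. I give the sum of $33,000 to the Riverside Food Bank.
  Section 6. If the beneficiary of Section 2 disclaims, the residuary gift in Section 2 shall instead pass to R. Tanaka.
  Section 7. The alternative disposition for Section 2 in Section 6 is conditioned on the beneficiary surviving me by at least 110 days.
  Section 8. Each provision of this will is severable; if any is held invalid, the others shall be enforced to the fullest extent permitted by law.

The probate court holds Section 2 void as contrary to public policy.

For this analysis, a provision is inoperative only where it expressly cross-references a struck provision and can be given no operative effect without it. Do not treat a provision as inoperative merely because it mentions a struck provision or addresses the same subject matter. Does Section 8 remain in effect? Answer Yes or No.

Yes

Section 2 is struck. Section 6 merely fixes the alternative disposition for Section 2; with Section 2 gone it has nothing to operate on and falls away. Section 7 merely fixes the survivorship condition on Section 6; with Section 6 gone it has nothing to operate on and falls away. Under the severability clause in Section 8, the remaining provisions continue in force. The provisions still in force are Section 1, Section 3, Section 4, Section 5, and Section 8. Section 8 is among the surviving provisions, so the answer is yes.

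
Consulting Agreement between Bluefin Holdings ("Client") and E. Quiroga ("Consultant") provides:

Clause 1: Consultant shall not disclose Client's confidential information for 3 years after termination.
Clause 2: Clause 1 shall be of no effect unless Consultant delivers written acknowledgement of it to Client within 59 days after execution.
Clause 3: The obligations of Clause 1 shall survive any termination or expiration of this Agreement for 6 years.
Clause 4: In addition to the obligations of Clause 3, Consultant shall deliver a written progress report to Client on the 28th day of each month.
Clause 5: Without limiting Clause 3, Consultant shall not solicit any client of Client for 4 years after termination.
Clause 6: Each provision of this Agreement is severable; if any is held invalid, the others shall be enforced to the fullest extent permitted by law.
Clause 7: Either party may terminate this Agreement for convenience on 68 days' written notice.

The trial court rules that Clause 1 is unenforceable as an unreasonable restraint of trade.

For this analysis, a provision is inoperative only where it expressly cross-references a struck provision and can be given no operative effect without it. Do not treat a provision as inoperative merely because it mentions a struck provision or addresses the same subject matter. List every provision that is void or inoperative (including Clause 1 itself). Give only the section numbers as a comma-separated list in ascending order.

Clause 1 is struck. The only function of Clause 2 is the acknowledgement condition for Clause 1, so it cannot stand once Clause 1 is removed. Clause 3 operates only by reference to Clause 1, so it falls with Clause 1. Although Clause 4 refers to Clause 3, its operative terms do not depend on Clause 3, so it remains in effect. Clause 5 mentions Clause 3 but its own obligation stands independently of Clause 3, so Clause 5 is not affected. Clause 6 is a severability clause and preserves every provision that can still be given independent effect. That leaves Clause 4, Clause 5, Clause 6, and Clause 7 in effect.

1, 2, 3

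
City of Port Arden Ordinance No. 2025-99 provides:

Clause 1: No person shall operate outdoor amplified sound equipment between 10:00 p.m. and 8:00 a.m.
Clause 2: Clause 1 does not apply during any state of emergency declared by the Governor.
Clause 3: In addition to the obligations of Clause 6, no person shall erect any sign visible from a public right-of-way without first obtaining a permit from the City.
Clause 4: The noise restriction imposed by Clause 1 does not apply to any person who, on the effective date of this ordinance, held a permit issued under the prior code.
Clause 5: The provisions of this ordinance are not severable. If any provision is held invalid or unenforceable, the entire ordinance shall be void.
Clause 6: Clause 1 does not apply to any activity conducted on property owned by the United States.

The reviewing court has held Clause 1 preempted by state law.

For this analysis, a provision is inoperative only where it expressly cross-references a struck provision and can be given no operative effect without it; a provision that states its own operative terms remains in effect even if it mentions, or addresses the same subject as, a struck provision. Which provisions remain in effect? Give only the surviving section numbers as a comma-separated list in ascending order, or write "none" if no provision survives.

Clause 1 is struck. Clause 2 operates only by reference to Clause 1, so it falls with Clause 1. The only function of Clause 4 is the grandfather exemption from Clause 1, so it cannot stand once Clause 1 is removed. Clause 6 merely fixes the public-property exemption from Clause 1; with Clause 1 gone it has nothing to operate on and falls away. Clause 5 provides that the ordinance is not severable, so the invalidity of any one provision voids the entire ordinance. No provision of the ordinance survives.

none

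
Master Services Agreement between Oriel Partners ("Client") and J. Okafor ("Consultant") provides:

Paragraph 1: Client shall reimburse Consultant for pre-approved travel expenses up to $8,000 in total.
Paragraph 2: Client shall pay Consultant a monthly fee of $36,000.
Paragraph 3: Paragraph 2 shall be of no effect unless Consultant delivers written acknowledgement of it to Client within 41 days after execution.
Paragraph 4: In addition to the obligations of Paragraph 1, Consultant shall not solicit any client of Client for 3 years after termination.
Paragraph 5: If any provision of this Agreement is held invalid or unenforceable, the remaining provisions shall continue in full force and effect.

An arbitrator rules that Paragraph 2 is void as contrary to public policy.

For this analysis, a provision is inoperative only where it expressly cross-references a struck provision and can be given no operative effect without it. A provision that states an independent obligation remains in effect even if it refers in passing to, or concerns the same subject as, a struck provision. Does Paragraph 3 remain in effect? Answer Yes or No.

Paragraph 2 is struck. Paragraph 3 merely fixes the acknowledgement condition for Paragraph 2; with Paragraph 2 gone it has nothing to operate on and falls away. Paragraph 5 is a severability clause and preserves every provision that can still be given independent effect. The provisions still in force are Paragraph 1, Paragraph 4, and Paragraph 5. Paragraph 3 is among the inoperative provisions, so the answer is no.

No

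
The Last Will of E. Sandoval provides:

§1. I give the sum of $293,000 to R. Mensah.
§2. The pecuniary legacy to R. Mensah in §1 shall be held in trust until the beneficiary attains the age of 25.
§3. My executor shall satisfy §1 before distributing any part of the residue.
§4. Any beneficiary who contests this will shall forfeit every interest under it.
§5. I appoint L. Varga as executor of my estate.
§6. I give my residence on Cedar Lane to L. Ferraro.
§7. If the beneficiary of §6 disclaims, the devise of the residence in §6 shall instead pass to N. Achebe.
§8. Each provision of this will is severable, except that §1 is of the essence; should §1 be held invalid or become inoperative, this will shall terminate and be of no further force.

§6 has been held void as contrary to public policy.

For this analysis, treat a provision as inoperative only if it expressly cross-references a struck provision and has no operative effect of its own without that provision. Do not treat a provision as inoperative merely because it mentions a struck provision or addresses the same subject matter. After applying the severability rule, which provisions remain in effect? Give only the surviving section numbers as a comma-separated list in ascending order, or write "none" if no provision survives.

1, 2, 3, 4, 5, 8

§6 is struck. The only function of §7 is the alternative disposition for §6, so it cannot stand once §6 is removed. §8 makes §1 an essential term, but §1 is unaffected, so the severability proviso in §8 preserves the remaining provisions. The provisions still in force are §1, §2, §3, §4, §5, and §8.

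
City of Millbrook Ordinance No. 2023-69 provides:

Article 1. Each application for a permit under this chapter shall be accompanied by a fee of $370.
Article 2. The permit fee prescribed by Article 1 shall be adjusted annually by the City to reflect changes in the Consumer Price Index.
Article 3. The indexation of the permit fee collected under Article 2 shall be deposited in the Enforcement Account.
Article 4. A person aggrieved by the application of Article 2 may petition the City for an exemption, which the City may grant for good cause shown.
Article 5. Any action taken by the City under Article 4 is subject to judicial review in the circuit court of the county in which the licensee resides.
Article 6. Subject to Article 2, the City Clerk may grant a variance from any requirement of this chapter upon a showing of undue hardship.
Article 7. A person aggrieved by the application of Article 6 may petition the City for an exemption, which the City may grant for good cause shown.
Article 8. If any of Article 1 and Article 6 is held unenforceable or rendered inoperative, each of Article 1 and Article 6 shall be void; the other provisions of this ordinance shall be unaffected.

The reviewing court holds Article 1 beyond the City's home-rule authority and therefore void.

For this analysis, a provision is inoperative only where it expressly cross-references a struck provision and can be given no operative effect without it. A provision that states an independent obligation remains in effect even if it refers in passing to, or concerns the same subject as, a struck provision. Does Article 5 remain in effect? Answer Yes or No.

No

Article 1 is struck. The whole of Article 2 is the indexation of the permit fee, defined by reference to Article 1, so Article 2 cannot stand once Article 1 is removed. Article 3 does nothing except set the disposition of the indexation of the permit fee by reference to Article 2; with Article 2 gone it has no independent effect and is inoperative. The only function of Article 4 is the exemption procedure for Article 2, so it cannot stand once Article 2 is removed. Article 5 has no operative effect of its own apart from Article 4 and is therefore inoperative. Article 8 declares Article 1 and Article 6 mutually dependent; since one of them has fallen, all of them are of no effect. That brings down Article 6 as well. Article 7 in turn depends solely on a provision now struck and likewise falls. The remainder continues in force under Article 8. Only Article 8 remains in effect. Article 5 is among the inoperative provisions, so the answer is no.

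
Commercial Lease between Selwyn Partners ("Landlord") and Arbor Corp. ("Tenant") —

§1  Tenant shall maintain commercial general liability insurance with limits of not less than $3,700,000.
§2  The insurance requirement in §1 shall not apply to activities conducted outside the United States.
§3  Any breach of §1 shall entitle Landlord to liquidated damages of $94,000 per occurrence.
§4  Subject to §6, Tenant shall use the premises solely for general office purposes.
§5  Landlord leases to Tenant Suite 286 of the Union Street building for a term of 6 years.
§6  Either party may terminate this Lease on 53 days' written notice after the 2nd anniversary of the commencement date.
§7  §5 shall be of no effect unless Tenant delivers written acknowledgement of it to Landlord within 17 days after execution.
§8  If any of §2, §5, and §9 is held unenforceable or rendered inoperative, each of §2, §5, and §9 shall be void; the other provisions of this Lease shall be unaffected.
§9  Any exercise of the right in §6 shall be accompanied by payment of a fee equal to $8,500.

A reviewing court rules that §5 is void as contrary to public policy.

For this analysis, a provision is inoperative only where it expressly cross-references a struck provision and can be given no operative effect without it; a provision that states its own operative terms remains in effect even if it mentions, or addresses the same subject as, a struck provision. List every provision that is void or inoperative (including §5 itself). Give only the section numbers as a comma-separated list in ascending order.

2, 5, 7, 9

§5 is struck. §7 merely fixes the acknowledgement condition for §5; with §5 gone it has nothing to operate on and falls away. §8 declares §2, §5, and §9 mutually dependent; since one of them has fallen, all of them are of no effect. That brings down §2 and §9 as well. The remainder continues in force under §8. The provisions still in force are §1, §3, §4, §6, and §8.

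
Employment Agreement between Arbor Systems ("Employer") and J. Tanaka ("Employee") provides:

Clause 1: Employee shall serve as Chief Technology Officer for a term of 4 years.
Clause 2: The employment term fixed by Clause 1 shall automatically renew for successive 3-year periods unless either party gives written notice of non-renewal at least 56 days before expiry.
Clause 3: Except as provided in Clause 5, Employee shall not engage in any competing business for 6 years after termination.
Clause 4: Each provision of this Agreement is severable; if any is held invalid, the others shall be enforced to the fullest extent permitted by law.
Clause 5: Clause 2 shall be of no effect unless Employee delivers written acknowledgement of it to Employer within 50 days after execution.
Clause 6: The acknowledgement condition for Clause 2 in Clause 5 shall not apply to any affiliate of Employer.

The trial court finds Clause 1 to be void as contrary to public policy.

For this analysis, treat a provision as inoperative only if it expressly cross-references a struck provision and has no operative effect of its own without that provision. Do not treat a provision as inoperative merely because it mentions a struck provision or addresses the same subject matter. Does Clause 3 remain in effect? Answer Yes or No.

Clause 1 is struck. Clause 2 does nothing except set the renewal of the employment term by reference to Clause 1; with Clause 1 gone it has no independent effect and is inoperative. The only function of Clause 5 is the acknowledgement condition for Clause 2, so it cannot stand once Clause 2 is removed. Clause 6 has no operative effect of its own apart from Clause 5 and is therefore inoperative. Although Clause 3 refers to Clause 5, its operative terms do not depend on Clause 5, so it remains in effect. Clause 4 is a severability clause and preserves every provision that can still be given independent effect. That leaves Clause 3 and Clause 4 in effect. Clause 3 is among the surviving provisions, so the answer is yes.

Yes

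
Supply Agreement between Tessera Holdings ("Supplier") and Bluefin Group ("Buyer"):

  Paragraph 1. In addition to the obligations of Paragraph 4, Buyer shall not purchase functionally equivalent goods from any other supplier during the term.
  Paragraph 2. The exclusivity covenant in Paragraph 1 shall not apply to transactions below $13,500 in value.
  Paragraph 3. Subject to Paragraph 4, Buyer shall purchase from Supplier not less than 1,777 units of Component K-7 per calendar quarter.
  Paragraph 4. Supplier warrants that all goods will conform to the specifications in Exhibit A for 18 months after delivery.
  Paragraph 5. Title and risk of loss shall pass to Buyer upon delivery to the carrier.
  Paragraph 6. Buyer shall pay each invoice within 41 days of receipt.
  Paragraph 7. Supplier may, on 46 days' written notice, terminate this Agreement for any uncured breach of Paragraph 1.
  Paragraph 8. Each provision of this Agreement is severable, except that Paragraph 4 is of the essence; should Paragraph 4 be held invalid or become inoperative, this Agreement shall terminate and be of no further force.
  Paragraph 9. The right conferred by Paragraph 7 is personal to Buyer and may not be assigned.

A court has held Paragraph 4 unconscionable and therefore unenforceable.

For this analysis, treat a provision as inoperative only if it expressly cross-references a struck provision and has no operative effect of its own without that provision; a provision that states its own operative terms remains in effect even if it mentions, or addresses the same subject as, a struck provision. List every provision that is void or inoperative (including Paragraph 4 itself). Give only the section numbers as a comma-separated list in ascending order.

Paragraph 4 is struck. Nothing else in the Agreement is defined by reference to Paragraph 4. Paragraph 8 makes Paragraph 4 an essential term, and Paragraph 4 is the provision held invalid; under Paragraph 8, the entire Agreement is therefore void. No provision of the Agreement survives.

1, 2, 3, 4, 5, 6, 7, 8, 9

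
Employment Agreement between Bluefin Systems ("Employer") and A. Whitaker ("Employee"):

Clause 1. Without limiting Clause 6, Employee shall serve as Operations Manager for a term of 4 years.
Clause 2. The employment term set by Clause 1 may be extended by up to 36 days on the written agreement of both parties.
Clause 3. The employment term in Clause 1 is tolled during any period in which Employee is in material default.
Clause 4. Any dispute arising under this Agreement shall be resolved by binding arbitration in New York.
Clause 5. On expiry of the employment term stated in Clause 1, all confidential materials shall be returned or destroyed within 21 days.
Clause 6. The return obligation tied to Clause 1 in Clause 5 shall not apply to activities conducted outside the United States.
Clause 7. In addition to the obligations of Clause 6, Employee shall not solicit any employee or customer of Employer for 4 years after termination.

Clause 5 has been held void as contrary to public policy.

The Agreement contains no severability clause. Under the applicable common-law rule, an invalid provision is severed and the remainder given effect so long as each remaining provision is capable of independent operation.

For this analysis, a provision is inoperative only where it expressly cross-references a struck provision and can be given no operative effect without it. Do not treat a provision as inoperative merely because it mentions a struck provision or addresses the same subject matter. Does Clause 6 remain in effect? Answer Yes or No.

No

Clause 5 is struck. Clause 6 does nothing except set the carve-out from the return obligation tied to Clause 1 by reference to Clause 5; with Clause 5 gone it has no independent effect and is inoperative. Although Clause 1 refers to Clause 6, its operative terms do not depend on Clause 6, so it remains in effect. Clause 7 mentions Clause 6 but its own obligation stands independently of Clause 6, so Clause 7 is not affected. With no severability clause, the stated default rule severs what cannot stand and enforces each remaining provision that can operate on its own. The provisions still in force are Clause 1, Clause 2, Clause 3, Clause 4, and Clause 7. Clause 6 is among the inoperative provisions, so the answer is no.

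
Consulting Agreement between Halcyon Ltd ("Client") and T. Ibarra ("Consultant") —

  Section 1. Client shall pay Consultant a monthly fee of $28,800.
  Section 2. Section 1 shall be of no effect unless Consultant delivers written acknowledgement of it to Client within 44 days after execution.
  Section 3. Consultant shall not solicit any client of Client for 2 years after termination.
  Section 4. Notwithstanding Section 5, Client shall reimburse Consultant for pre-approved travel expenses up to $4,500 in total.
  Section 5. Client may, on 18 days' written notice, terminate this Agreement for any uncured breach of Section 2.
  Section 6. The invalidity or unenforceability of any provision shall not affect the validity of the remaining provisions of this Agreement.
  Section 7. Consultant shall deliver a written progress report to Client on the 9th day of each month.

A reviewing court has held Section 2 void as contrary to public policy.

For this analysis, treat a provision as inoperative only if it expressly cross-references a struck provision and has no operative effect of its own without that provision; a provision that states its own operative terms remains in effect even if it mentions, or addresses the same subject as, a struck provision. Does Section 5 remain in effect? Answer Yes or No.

No

Section 2 is struck. Section 5 operates only by reference to Section 2, so it falls with Section 2. Although Section 4 refers to Section 5, its operative terms do not depend on Section 5, so it remains in effect. Under the severability clause in Section 6, the remaining provisions continue in force. The provisions still in force are Section 1, Section 3, Section 4, Section 6, and Section 7. Section 5 is among the inoperative provisions, so the answer is no.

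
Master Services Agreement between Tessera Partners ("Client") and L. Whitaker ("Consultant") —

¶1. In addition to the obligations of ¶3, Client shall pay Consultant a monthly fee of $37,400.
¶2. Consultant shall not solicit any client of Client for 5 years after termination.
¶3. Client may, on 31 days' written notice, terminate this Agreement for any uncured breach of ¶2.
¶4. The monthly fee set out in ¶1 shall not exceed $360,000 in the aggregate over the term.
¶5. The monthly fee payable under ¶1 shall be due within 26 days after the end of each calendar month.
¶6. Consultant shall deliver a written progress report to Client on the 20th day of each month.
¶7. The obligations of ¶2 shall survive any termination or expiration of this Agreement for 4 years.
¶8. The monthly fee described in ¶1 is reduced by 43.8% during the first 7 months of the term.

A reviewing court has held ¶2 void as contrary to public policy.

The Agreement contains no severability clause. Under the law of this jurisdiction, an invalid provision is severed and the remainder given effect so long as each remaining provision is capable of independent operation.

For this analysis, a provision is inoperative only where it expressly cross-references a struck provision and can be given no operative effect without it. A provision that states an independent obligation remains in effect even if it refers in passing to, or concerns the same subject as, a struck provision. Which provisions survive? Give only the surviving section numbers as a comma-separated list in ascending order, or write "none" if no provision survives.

¶2 is struck. ¶3 has no operative effect of its own apart from ¶2 and is therefore inoperative. ¶7 operates only by reference to ¶2, so it falls with ¶2. Although ¶1 refers to ¶3, its operative terms do not depend on ¶3, so it remains in effect. Under the stated default rule, only provisions that cannot operate independently fall away; the rest are enforced. That leaves ¶1, ¶4, ¶5, ¶6, and ¶8 in effect.

1, 4, 5, 6, 8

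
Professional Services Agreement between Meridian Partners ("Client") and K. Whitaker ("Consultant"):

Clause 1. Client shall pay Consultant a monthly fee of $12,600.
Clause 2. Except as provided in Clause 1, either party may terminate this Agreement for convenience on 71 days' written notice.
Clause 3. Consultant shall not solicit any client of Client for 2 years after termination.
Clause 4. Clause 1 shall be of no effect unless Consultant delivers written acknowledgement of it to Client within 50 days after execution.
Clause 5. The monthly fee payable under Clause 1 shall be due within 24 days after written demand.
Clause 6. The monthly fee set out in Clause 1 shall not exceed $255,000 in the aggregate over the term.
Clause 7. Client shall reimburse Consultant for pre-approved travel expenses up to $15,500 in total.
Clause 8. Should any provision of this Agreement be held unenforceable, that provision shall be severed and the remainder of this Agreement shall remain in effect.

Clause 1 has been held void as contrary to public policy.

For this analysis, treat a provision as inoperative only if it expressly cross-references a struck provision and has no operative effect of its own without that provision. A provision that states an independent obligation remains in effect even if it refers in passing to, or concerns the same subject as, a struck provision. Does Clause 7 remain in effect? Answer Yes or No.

Clause 1 is struck. Clause 4 has no operative effect of its own apart from Clause 1 and is therefore inoperative. The whole of Clause 5 is the payment deadline for the monthly fee, defined by reference to Clause 1, so Clause 5 cannot stand once Clause 1 is removed. Clause 6 operates only by reference to Clause 1, so it falls with Clause 1. Although Clause 2 refers to Clause 1, its operative terms do not depend on Clause 1, so it remains in effect. Clause 8 is a severability clause and preserves every provision that can still be given independent effect. That leaves Clause 2, Clause 3, Clause 7, and Clause 8 in effect. Clause 7 is among the surviving provisions, so the answer is yes.

Yes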